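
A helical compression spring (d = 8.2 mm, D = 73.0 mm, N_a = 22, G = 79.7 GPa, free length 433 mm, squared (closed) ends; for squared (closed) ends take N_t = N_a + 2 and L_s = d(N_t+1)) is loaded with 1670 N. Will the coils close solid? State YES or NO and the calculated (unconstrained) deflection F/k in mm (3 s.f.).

YES, δ = 317 mm

k = Gd⁴/(8D³N_a) = (79.7×10³)(8.2⁴)/(8·73.0³·22) = 5.263 N/mm
N_t = 24; L_s = 8.2·25 = 205 mm; δ_solid = L₀ − L_s = 433 − 205 = 228 mm
δ = F/k = 1670/5.263 = 317.31 mm
δ ≥ δ_solid → spring goes solid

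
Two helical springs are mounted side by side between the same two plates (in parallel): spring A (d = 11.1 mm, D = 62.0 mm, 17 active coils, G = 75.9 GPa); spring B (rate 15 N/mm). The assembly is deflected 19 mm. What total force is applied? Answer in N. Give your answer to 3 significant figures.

960 N

k_A = Gd⁴/(8D³N_a) = (75.9×10³)(11.1⁴)/(8·62.0³·17) = 35.548 N/mm
Parallel: k_eq = 35.548 + 15 = 50.548 N/mm
F = k_eq·δ = 50.548·19 = 960.42 N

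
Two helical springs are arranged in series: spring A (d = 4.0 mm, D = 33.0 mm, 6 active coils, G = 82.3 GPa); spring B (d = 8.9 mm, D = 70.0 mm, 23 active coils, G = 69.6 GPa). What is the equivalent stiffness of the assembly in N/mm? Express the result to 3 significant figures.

4.42 N/mm

k_A = Gd⁴/(8D³N_a) = (82.3×10³)(4.0⁴)/(8·33.0³·6) = 12.214 N/mm
k_B = Gd⁴/(8D³N_a) = (69.6×10³)(8.9⁴)/(8·70.0³·23) = 6.9192 N/mm
Series: 1/k_eq = 1/12.214 + 1/6.9192 = 0.2264; k_eq = 4.417 N/mm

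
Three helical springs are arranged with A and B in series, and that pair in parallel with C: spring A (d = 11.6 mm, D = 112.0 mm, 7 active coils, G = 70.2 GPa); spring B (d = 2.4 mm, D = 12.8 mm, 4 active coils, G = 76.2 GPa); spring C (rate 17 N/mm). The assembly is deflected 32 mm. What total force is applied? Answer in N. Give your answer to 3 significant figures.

k_A = Gd⁴/(8D³N_a) = (70.2×10³)(11.6⁴)/(8·112.0³·7) = 16.156 N/mm
k_B = Gd⁴/(8D³N_a) = (76.2×10³)(2.4⁴)/(8·12.8³·4) = 37.672 N/mm
Springs A,B series: k_AB = 1/(1/16.156+1/37.672) = 11.307 N/mm; parallel with C: k_eq = 11.307+17 = 28.307 N/mm
F = k_eq·δ = 28.307·32 = 905.82 N

906 N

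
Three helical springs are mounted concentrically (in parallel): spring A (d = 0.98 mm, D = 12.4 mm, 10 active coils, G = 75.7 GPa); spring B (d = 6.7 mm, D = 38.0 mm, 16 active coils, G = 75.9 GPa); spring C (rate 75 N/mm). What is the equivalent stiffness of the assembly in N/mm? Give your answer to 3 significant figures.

k_A = Gd⁴/(8D³N_a) = (75.7×10³)(0.98⁴)/(8·12.4³·10) = 0.45777 N/mm
k_B = Gd⁴/(8D³N_a) = (75.9×10³)(6.7⁴)/(8·38.0³·16) = 21.776 N/mm
Parallel: k_eq = 0.45777 + 21.776 + 75 = 97.234 N/mm

97.2 N/mm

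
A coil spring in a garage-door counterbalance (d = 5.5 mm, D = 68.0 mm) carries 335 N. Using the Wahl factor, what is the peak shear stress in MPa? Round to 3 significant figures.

Spring index C = D/d = 68.0/5.5 = 12.3636
K_W = (4C−1)/(4C−4) + 0.615/C = 48.455/45.455 + 0.0497 = 1.1157
τ₀ = 8FD/(πd³) = 8·335·68.0/(π·5.5³) = 182240/522.68 = 348.66 MPa
τ_max = K·τ₀ = 1.1157 × 348.66 = 389.02 MPa

389 MPa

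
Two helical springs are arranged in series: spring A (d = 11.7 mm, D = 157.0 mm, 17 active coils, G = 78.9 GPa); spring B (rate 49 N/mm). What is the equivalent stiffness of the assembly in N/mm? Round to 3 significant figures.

k_A = Gd⁴/(8D³N_a) = (78.9×10³)(11.7⁴)/(8·157.0³·17) = 2.8092 N/mm
Series: 1/k_eq = 1/2.8092 + 1/49 = 0.37638; k_eq = 2.6569 N/mm

2.66 N/mm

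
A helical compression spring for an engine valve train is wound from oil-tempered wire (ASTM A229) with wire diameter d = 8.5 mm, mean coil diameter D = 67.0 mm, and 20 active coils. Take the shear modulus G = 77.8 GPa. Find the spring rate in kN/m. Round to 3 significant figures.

8.44 kN/m

k = Gd⁴/(8D³N_a) = (77.8×10³ × 8.5⁴) / (8 × 67.0³ × 20)
  = 4.06121e+08 / 4.81221e+07 = 8.4394 N/mm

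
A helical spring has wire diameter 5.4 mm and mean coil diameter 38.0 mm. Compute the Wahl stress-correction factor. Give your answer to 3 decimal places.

C = D/d = 38.0/5.4 = 7.0370
K_W = (4C−1)/(4C−4) + 0.615/C = 27.148/24.148 + 0.0874 = 1.2116

1.212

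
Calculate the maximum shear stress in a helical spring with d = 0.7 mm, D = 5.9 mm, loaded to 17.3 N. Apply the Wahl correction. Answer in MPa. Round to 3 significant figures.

Spring index C = D/d = 5.9/0.7 = 8.4286
K_W = (4C−1)/(4C−4) + 0.615/C = 32.714/29.714 + 0.0730 = 1.1739
τ₀ = 8FD/(πd³) = 8·17.3·5.9/(π·0.7³) = 816.56/1.0776 = 757.78 MPa
τ_max = K·τ₀ = 1.1739 × 757.78 = 889.58 MPa

890 MPa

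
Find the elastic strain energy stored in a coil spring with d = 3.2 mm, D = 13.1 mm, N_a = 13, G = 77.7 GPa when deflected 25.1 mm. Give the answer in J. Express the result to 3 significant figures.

k = Gd⁴/(8D³N_a) = (77.7×10³)(3.2⁴)/(8·13.1³·13) = 34.848 N/mm
U = ½kδ² = 0.5 × 34.848 × 25.1² = 10977 N·mm = 10.977 J

11.0 J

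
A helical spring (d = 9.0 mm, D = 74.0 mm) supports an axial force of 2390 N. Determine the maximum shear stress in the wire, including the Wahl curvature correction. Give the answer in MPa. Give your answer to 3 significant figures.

Spring index C = D/d = 74.0/9.0 = 8.2222
K_W = (4C−1)/(4C−4) + 0.615/C = 31.889/28.889 + 0.0748 = 1.1786
τ₀ = 8FD/(πd³) = 8·2390·74.0/(π·9.0³) = 1.41488e+06/2290.2 = 617.79 MPa
τ_max = K·τ₀ = 1.1786 × 617.79 = 728.16 MPa

728 MPa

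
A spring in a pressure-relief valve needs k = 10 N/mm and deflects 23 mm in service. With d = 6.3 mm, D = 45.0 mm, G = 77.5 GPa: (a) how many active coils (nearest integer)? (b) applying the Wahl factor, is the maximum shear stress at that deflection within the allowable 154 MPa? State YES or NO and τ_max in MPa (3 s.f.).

N_a = Gd⁴/(8D³k) = (77.5×10³)(6.3⁴)/(8·45.0³·10) = 16.75 → N_a = 17
Actual rate k = Gd⁴/(8D³·17) = 9.8512 N/mm
Working load F = kδ = 9.8512·23 = 226.58 N
C = 45.0/6.3 = 7.1429; K_W = (4C−1)/(4C−4)+0.615/C = 1.2082
τ_max = K_W·8FD/(πd³) = 1.2082·103.84 = 125.45 MPa
τ_max ≤ 154 MPa → acceptable

(a) 17 coils; (b) YES, τ_max = 125 MPa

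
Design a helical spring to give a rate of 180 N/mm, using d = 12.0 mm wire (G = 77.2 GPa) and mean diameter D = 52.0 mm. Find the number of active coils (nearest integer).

N_a = Gd⁴/(8D³k) = (77.2×10³ × 12.0⁴)/(8 × 52.0³ × 180)
    = 1.60082e+09 / 2.02476e+08 = 7.906 → 8 coils

8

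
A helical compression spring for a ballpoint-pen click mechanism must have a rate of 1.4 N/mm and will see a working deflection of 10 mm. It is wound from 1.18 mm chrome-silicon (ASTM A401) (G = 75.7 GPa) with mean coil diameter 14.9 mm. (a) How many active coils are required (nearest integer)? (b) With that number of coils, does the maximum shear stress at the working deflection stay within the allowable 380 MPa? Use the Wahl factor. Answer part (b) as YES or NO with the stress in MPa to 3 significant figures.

N_a = Gd⁴/(8D³k) = (75.7×10³)(1.18⁴)/(8·14.9³·1.4) = 3.961 → N_a = 4
Actual rate k = Gd⁴/(8D³·4) = 1.3865 N/mm
Working load F = kδ = 1.3865·10 = 13.865 N
C = 14.9/1.18 = 12.6271; K_W = (4C−1)/(4C−4)+0.615/C = 1.1132
τ_max = K_W·8FD/(πd³) = 1.1132·320.18 = 356.43 MPa
τ_max ≤ 380 MPa → acceptable

(a) 4 coils; (b) YES, τ_max = 356 MPa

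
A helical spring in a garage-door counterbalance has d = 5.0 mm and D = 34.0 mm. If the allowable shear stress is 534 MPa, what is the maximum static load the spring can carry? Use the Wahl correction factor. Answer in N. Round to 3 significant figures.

632 N

C = D/d = 34.0/5.0 = 6.8000
K_W = (4C−1)/(4C−4) + 0.615/C = 26.200/23.200 + 0.0904 = 1.2198
τ_max = K·8FD/(πd³) → F_max = τ_allow·πd³/(8DK)
F_max = 534·π·5.0³/(8·34.0·1.2198) = 2.097e+05/331.77 = 632.06 N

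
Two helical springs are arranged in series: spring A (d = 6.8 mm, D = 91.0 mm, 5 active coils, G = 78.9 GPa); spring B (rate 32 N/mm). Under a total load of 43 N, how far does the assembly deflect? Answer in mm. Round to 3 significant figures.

k_A = Gd⁴/(8D³N_a) = (78.9×10³)(6.8⁴)/(8·91.0³·5) = 5.5967 N/mm
Series: 1/k_eq = 1/5.5967 + 1/32 = 0.20993; k_eq = 4.7635 N/mm
δ = F/k_eq = 43/4.7635 = 9.0269 mm

9.03 mm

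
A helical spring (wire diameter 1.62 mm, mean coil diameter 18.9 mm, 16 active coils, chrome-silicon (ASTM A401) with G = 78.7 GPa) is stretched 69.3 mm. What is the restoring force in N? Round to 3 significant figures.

k = Gd⁴/(8D³N_a) = (78.7×10³)(1.62⁴)/(8·18.9³·16) = 0.62725 N/mm
F = k·δ = 0.62725 × 69.3 = 43.468 N

43.5 N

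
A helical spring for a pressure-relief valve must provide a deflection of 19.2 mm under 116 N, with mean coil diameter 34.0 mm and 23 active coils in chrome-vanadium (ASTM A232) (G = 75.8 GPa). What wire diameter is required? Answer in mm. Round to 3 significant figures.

Required rate k = F/δ = 116/19.2 = 6.0417 N/mm
d = (8D³N_a·k / G)^(1/4) = (8·34.0³·23·6.0417 / (75.8×10³))^0.25
  = (576.42)^0.25 = 4.8999 mm

4.90 mm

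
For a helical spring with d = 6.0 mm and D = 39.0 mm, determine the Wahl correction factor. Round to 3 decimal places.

C = D/d = 39.0/6.0 = 6.5000
K_W = (4C−1)/(4C−4) + 0.615/C = 25.000/22.000 + 0.0946 = 1.2310

1.231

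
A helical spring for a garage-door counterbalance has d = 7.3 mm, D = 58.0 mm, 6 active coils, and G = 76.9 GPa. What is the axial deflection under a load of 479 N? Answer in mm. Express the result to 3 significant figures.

k = Gd⁴/(8D³N_a) = (76.9×10³)(7.3⁴)/(8·58.0³·6) = 23.318 N/mm
δ = F/k = 479 / 23.318 = 20.542 mm

20.5 mm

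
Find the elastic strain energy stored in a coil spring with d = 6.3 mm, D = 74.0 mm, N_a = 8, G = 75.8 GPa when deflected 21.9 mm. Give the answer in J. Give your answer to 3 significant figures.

k = Gd⁴/(8D³N_a) = (75.8×10³)(6.3⁴)/(8·74.0³·8) = 4.6042 N/mm
U = ½kδ² = 0.5 × 4.6042 × 21.9² = 1104.1 N·mm = 1.1041 J

1.10 J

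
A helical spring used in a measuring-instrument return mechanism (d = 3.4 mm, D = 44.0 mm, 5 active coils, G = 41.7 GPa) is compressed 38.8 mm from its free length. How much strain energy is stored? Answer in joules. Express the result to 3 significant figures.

k = Gd⁴/(8D³N_a) = (41.7×10³)(3.4⁴)/(8·44.0³·5) = 1.6354 N/mm
U = ½kδ² = 0.5 × 1.6354 × 38.8² = 1231 N·mm = 1.231 J

1.23 J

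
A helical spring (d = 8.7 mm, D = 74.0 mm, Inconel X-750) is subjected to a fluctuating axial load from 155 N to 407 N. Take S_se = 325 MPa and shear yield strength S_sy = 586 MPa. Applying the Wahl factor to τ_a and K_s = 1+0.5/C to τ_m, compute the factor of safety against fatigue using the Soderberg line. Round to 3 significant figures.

3.63

C = D/d = 74.0/8.7 = 8.5057; K_W = (4C−1)/(4C−4)+0.615/C = 1.1722; K_s = 1+0.5/C = 1.0588
F_a = (F_max−F_min)/2 = 126 N; F_m = (F_max+F_min)/2 = 281 N
τ_a = K_W·8F_aD/(πd³) = 1.1722 × 36.057 = 42.267 MPa
τ_m = K_s·8F_mD/(πd³) = 1.0588 × 80.412 = 85.139 MPa
Soderberg: 1/n_f = τ_a/S_se + τ_m/S_sy = 42.267/325 + 85.139/586 = 0.13005 + 0.14529 = 0.27534
n_f = 1/0.27534 = 3.632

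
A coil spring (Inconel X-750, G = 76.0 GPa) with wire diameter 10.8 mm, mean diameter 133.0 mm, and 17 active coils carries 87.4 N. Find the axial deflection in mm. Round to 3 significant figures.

27.0 mm

k = Gd⁴/(8D³N_a) = (76.0×10³)(10.8⁴)/(8·133.0³·17) = 3.2316 N/mm
δ = F/k = 87.4 / 3.2316 = 27.046 mm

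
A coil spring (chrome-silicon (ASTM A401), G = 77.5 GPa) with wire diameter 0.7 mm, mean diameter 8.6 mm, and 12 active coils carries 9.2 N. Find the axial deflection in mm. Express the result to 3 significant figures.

30.2 mm

k = Gd⁴/(8D³N_a) = (77.5×10³)(0.7⁴)/(8·8.6³·12) = 0.30474 N/mm
δ = F/k = 9.2 / 0.30474 = 30.19 mm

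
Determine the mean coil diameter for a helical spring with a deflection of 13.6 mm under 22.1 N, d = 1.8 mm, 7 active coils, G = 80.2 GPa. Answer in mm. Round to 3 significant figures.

21.0 mm

Required rate k = F/δ = 22.1/13.6 = 1.625 N/mm
D = (Gd⁴/(8N_a·k))^(1/3) = (80.2×10³·1.8⁴/(8·7·1.625))^(1/3)
  = (9251.73)^(1/3) = 20.9930 mm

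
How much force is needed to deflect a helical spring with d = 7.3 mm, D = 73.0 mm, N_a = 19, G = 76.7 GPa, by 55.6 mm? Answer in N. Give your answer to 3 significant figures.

k = Gd⁴/(8D³N_a) = (76.7×10³)(7.3⁴)/(8·73.0³·19) = 3.6836 N/mm
F = k·δ = 3.6836 × 55.6 = 204.81 N

205 N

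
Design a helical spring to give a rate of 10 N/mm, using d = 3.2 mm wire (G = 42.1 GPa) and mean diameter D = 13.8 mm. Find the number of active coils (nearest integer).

21

N_a = Gd⁴/(8D³k) = (42.1×10³ × 3.2⁴)/(8 × 13.8³ × 10)
    = 4.4145e+06 / 210246 = 21 → 21 coils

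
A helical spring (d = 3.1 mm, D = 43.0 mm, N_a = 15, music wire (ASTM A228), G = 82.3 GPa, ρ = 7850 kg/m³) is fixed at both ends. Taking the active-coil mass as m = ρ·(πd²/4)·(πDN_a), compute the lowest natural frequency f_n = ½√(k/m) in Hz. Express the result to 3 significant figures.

40.7 Hz

k = Gd⁴/(8D³N_a) = (82.3×10³)(3.1⁴)/(8·43.0³·15) = 0.79664 N/mm = 796.64 N/m
Wire length L = πDN_a = π·43.0·15 = 2026.3 mm
m = ρ·(πd²/4)·L = 7850 × 7.5477×10⁻⁶ m² × 2.0263 m = 0.12006 kg
f_n = ½√(k/m) = 0.5·√(796.64/0.12006) = 0.5·√(6635.4) = 40.729 Hz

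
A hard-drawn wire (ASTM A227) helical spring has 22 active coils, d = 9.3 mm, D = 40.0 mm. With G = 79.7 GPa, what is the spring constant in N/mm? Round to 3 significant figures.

52.9 N/mm

k = Gd⁴/(8D³N_a) = (79.7×10³ × 9.3⁴) / (8 × 40.0³ × 22)
  = 5.96197e+08 / 1.1264e+07 = 52.929 N/mm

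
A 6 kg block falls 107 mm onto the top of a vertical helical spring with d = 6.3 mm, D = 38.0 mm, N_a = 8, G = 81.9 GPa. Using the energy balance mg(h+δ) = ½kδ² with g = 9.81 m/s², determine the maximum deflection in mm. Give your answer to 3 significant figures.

k = Gd⁴/(8D³N_a) = (81.9×10³)(6.3⁴)/(8·38.0³·8) = 36.738 N/mm
W = mg = 6 × 9.81 = 58.86 N
½kδ² − Wδ − Wh = 0 → δ = (W + √(W² + 2kWh))/k
δ = (58.86 + √(3464.5 + 462753))/36.738 = (58.86 + 682.8)/36.738 = 20.188 mm

20.2 mm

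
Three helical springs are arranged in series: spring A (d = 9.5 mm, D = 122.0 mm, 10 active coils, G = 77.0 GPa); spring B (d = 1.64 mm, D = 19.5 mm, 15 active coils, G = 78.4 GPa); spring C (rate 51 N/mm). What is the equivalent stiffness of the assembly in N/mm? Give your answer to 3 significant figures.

0.549 N/mm

k_A = Gd⁴/(8D³N_a) = (77.0×10³)(9.5⁴)/(8·122.0³·10) = 4.3173 N/mm
k_B = Gd⁴/(8D³N_a) = (78.4×10³)(1.64⁴)/(8·19.5³·15) = 0.63739 N/mm
Series: 1/k_eq = 1/4.3173 + 1/0.63739 + 1/51 = 1.8201; k_eq = 0.54941 N/mm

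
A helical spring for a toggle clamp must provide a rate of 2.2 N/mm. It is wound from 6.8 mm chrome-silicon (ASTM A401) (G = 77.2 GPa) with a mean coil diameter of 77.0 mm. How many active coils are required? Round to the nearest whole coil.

21

N_a = Gd⁴/(8D³k) = (77.2×10³ × 6.8⁴)/(8 × 77.0³ × 2.2)
    = 1.65064e+08 / 8.03498e+06 = 20.54 → 21 coils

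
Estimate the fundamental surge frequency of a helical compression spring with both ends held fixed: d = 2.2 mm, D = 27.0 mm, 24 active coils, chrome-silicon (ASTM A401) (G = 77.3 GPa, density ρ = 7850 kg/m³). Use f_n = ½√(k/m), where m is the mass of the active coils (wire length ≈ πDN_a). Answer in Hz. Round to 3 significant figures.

44.4 Hz

k = Gd⁴/(8D³N_a) = (77.3×10³)(2.2⁴)/(8·27.0³·24) = 0.47916 N/mm = 479.16 N/m
Wire length L = πDN_a = π·27.0·24 = 2035.8 mm
m = ρ·(πd²/4)·L = 7850 × 3.8013×10⁻⁶ m² × 2.0358 m = 0.060748 kg
f_n = ½√(k/m) = 0.5·√(479.16/0.060748) = 0.5·√(7887.7) = 44.406 Hz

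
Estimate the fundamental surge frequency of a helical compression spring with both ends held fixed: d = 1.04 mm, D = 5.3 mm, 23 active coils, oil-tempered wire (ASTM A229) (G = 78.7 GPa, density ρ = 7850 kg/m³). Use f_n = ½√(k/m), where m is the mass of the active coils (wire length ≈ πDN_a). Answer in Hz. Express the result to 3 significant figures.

574 Hz

k = Gd⁴/(8D³N_a) = (78.7×10³)(1.04⁴)/(8·5.3³·23) = 3.361 N/mm = 3361 N/m
Wire length L = πDN_a = π·5.3·23 = 382.96 mm
m = ρ·(πd²/4)·L = 7850 × 0.84949×10⁻⁶ m² × 0.38296 m = 0.0025538 kg
f_n = ½√(k/m) = 0.5·√(3361/0.0025538) = 0.5·√(1.3161e+06) = 573.6 Hz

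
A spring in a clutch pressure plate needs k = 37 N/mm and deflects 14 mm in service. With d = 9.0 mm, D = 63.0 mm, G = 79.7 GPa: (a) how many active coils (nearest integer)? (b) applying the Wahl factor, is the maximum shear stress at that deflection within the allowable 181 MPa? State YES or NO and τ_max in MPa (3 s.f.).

N_a = Gd⁴/(8D³k) = (79.7×10³)(9.0⁴)/(8·63.0³·37) = 7.065 → N_a = 7
Actual rate k = Gd⁴/(8D³·7) = 37.344 N/mm
Working load F = kδ = 37.344·14 = 522.81 N
C = 63.0/9.0 = 7.0000; K_W = (4C−1)/(4C−4)+0.615/C = 1.2129
τ_max = K_W·8FD/(πd³) = 1.2129·115.05 = 139.54 MPa
τ_max ≤ 181 MPa → acceptable

(a) 7 coils; (b) YES, τ_max = 140 MPa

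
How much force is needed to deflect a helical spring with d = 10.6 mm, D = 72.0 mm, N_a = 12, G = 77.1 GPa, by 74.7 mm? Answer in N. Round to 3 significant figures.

2030 N

k = Gd⁴/(8D³N_a) = (77.1×10³)(10.6⁴)/(8·72.0³·12) = 27.165 N/mm
F = k·δ = 27.165 × 74.7 = 2029.2 N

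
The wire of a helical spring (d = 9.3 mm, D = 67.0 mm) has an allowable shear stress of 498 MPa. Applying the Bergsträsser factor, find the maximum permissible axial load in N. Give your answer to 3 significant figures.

C = D/d = 67.0/9.3 = 7.2043
K_B = (4C+2)/(4C−3) = 30.817/25.817 = 1.1937
τ_max = K·8FD/(πd³) → F_max = τ_allow·πd³/(8DK)
F_max = 498·π·9.3³/(8·67.0·1.1937) = 1.2584e+06/639.81 = 1966.9 N

1970 N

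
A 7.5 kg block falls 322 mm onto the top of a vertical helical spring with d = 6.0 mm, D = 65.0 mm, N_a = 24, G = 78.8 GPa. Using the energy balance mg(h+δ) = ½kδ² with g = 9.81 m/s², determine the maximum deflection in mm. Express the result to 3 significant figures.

k = Gd⁴/(8D³N_a) = (78.8×10³)(6.0⁴)/(8·65.0³·24) = 1.9368 N/mm
W = mg = 7.5 × 9.81 = 73.575 N
½kδ² − Wδ − Wh = 0 → δ = (W + √(W² + 2kWh))/k
δ = (73.575 + √(5413.3 + 91771.1))/1.9368 = (73.575 + 311.74)/1.9368 = 198.94 mm

199 mm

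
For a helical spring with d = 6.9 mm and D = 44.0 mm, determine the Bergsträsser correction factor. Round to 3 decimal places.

C = D/d = 44.0/6.9 = 6.3768
K_B = (4C+2)/(4C−3) = 27.507/22.507 = 1.2222

1.222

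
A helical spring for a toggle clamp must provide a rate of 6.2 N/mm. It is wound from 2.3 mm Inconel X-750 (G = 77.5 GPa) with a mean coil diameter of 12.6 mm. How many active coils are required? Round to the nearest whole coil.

22

N_a = Gd⁴/(8D³k) = (77.5×10³ × 2.3⁴)/(8 × 12.6³ × 6.2)
    = 2.16877e+06 / 99218.6 = 21.86 → 22 coils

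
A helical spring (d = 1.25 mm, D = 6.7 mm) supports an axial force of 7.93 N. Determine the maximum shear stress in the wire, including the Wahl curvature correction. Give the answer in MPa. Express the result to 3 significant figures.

89.1 MPa

Spring index C = D/d = 6.7/1.25 = 5.3600
K_W = (4C−1)/(4C−4) + 0.615/C = 20.440/17.440 + 0.1147 = 1.2868
τ₀ = 8FD/(πd³) = 8·7.93·6.7/(π·1.25³) = 425.048/6.1359 = 69.272 MPa
τ_max = K·τ₀ = 1.2868 × 69.272 = 89.136 MPa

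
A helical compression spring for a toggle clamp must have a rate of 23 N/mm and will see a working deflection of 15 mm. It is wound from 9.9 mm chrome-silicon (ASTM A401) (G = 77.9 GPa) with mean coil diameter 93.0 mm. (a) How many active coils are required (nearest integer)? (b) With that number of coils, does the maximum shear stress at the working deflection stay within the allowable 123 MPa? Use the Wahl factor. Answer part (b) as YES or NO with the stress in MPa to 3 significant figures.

(a) 5 coils; (b) YES, τ_max = 98.3 MPa

N_a = Gd⁴/(8D³k) = (77.9×10³)(9.9⁴)/(8·93.0³·23) = 5.056 → N_a = 5
Actual rate k = Gd⁴/(8D³·5) = 23.258 N/mm
Working load F = kδ = 23.258·15 = 348.87 N
C = 93.0/9.9 = 9.3939; K_W = (4C−1)/(4C−4)+0.615/C = 1.1548
τ_max = K_W·8FD/(πd³) = 1.1548·85.149 = 98.331 MPa
τ_max ≤ 123 MPa → acceptable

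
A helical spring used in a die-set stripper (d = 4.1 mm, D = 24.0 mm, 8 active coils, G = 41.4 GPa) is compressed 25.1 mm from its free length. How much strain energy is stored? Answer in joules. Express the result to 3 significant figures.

4.17 J

k = Gd⁴/(8D³N_a) = (41.4×10³)(4.1⁴)/(8·24.0³·8) = 13.223 N/mm
U = ½kδ² = 0.5 × 13.223 × 25.1² = 4165.2 N·mm = 4.1652 J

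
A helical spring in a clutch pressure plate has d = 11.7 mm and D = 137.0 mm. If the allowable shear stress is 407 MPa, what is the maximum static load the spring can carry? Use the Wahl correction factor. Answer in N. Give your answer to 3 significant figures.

C = D/d = 137.0/11.7 = 11.7094
K_W = (4C−1)/(4C−4) + 0.615/C = 45.838/42.838 + 0.0525 = 1.1226
τ_max = K·8FD/(πd³) → F_max = τ_allow·πd³/(8DK)
F_max = 407·π·11.7³/(8·137.0·1.1226) = 2.0479e+06/1230.3 = 1664.5 N

1660 N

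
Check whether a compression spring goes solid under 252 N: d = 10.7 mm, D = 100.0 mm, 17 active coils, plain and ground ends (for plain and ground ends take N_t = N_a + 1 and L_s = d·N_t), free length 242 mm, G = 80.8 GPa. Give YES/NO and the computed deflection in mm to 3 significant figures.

NO, δ = 32.4 mm

k = Gd⁴/(8D³N_a) = (80.8×10³)(10.7⁴)/(8·100.0³·17) = 7.7877 N/mm
N_t = 18; L_s = 10.7·18 = 192.6 mm; δ_solid = L₀ − L_s = 242 − 192.6 = 49.4 mm
δ = F/k = 252/7.7877 = 32.359 mm
δ < δ_solid → spring does not go solid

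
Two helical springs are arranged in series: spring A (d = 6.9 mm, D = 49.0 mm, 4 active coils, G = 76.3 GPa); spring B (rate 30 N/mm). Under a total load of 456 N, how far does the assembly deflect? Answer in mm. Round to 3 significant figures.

k_A = Gd⁴/(8D³N_a) = (76.3×10³)(6.9⁴)/(8·49.0³·4) = 45.939 N/mm
Series: 1/k_eq = 1/45.939 + 1/30 = 0.055101; k_eq = 18.148 N/mm
δ = F/k_eq = 456/18.148 = 25.126 mm

25.1 mm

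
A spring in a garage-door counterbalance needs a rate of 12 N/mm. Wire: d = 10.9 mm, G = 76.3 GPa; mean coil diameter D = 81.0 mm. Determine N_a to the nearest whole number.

21

N_a = Gd⁴/(8D³k) = (76.3×10³ × 10.9⁴)/(8 × 81.0³ × 12)
    = 1.07704e+09 / 5.10183e+07 = 21.11 → 21 coils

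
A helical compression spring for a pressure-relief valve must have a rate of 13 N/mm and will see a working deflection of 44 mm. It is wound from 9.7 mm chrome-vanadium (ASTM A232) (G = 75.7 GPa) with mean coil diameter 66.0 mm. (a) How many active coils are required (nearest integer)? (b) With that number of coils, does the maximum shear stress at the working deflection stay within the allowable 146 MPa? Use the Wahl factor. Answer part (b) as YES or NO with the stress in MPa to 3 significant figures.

N_a = Gd⁴/(8D³k) = (75.7×10³)(9.7⁴)/(8·66.0³·13) = 22.41 → N_a = 22
Actual rate k = Gd⁴/(8D³·22) = 13.245 N/mm
Working load F = kδ = 13.245·44 = 582.76 N
C = 66.0/9.7 = 6.8041; K_W = (4C−1)/(4C−4)+0.615/C = 1.2196
τ_max = K_W·8FD/(πd³) = 1.2196·107.31 = 130.88 MPa
τ_max ≤ 146 MPa → acceptable

(a) 22 coils; (b) YES, τ_max = 131 MPa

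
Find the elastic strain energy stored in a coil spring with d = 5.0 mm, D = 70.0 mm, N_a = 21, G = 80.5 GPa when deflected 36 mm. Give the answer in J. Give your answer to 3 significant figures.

0.566 J

k = Gd⁴/(8D³N_a) = (80.5×10³)(5.0⁴)/(8·70.0³·21) = 0.87312 N/mm
U = ½kδ² = 0.5 × 0.87312 × 36² = 565.78 N·mm = 0.56578 J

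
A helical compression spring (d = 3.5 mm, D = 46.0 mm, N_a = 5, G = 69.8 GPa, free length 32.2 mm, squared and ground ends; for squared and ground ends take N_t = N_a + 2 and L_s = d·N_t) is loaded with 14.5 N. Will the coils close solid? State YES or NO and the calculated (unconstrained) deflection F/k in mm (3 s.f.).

k = Gd⁴/(8D³N_a) = (69.8×10³)(3.5⁴)/(8·46.0³·5) = 2.6903 N/mm
N_t = 7; L_s = 3.5·7 = 24.5 mm; δ_solid = L₀ − L_s = 32.2 − 24.5 = 7.7 mm
δ = F/k = 14.5/2.6903 = 5.3898 mm
δ < δ_solid → spring does not go solid

NO, δ = 5.39 mm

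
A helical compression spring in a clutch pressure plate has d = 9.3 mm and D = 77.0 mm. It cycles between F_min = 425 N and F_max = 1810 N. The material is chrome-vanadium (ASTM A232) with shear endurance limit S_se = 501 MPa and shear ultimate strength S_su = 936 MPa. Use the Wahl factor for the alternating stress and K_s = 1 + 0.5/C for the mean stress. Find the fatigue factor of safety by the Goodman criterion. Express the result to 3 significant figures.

C = D/d = 77.0/9.3 = 8.2796; K_W = (4C−1)/(4C−4)+0.615/C = 1.1773; K_s = 1+0.5/C = 1.0604
F_a = (F_max−F_min)/2 = 692.5 N; F_m = (F_max+F_min)/2 = 1117.5 N
τ_a = K_W·8F_aD/(πd³) = 1.1773 × 168.81 = 198.74 MPa
τ_m = K_s·8F_mD/(πd³) = 1.0604 × 272.41 = 288.87 MPa
Goodman: 1/n_f = τ_a/S_se + τ_m/S_su = 198.74/501 + 288.87/936 = 0.39669 + 0.30862 = 0.70531
n_f = 1/0.70531 = 1.418

1.42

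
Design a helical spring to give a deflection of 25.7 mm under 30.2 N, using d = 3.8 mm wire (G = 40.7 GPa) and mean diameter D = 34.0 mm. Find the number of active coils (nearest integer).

23

Required rate k = F/δ = 30.2/25.7 = 1.1751 N/mm
N_a = Gd⁴/(8D³k) = (40.7×10³ × 3.8⁴)/(8 × 34.0³ × 1.1751)
    = 8.4865e+06 / 369488 = 22.97 → 23 coils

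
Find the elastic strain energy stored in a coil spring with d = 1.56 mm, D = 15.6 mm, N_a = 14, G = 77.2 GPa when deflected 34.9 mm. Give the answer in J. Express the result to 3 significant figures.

k = Gd⁴/(8D³N_a) = (77.2×10³)(1.56⁴)/(8·15.6³·14) = 1.0753 N/mm
U = ½kδ² = 0.5 × 1.0753 × 34.9² = 654.85 N·mm = 0.65485 J

0.655 J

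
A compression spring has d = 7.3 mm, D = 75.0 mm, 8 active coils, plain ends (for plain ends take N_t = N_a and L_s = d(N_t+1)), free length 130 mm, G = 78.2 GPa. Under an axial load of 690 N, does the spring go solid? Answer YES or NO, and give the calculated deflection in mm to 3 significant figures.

k = Gd⁴/(8D³N_a) = (78.2×10³)(7.3⁴)/(8·75.0³·8) = 8.225 N/mm
N_t = 8; L_s = 7.3·9 = 65.7 mm; δ_solid = L₀ − L_s = 130 − 65.7 = 64.3 mm
δ = F/k = 690/8.225 = 83.891 mm
δ ≥ δ_solid → spring goes solid

YES, δ = 83.9 mm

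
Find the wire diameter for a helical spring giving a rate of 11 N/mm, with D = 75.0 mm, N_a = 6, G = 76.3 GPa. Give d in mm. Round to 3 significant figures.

d = (8D³N_a·k / G)^(1/4) = (8·75.0³·6·11 / (76.3×10³))^0.25
  = (2919.4)^0.25 = 7.3506 mm

7.35 mm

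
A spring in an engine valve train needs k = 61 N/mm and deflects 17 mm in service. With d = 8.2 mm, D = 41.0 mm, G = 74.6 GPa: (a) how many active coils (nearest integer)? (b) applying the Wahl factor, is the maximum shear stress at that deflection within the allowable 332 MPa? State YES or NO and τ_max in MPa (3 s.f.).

N_a = Gd⁴/(8D³k) = (74.6×10³)(8.2⁴)/(8·41.0³·61) = 10.03 → N_a = 10
Actual rate k = Gd⁴/(8D³·10) = 61.172 N/mm
Working load F = kδ = 61.172·17 = 1039.9 N
C = 41.0/8.2 = 5.0000; K_W = (4C−1)/(4C−4)+0.615/C = 1.3105
τ_max = K_W·8FD/(πd³) = 1.3105·196.92 = 258.06 MPa
τ_max ≤ 332 MPa → acceptable

(a) 10 coils; (b) YES, τ_max = 258 MPa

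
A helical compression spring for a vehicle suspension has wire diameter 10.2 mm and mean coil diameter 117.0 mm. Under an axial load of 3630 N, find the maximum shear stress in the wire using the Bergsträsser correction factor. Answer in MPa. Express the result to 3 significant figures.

Spring index C = D/d = 117.0/10.2 = 11.4706
K_B = (4C+2)/(4C−3) = 47.882/42.882 = 1.1166
τ₀ = 8FD/(πd³) = 8·3630·117.0/(π·10.2³) = 3.39768e+06/3333.9 = 1019.1 MPa
τ_max = K·τ₀ = 1.1166 × 1019.1 = 1138 MPa

1140 MPa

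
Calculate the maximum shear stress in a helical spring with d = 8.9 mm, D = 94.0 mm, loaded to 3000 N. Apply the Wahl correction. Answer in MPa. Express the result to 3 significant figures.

Spring index C = D/d = 94.0/8.9 = 10.5618
K_W = (4C−1)/(4C−4) + 0.615/C = 41.247/38.247 + 0.0582 = 1.1367
τ₀ = 8FD/(πd³) = 8·3000·94.0/(π·8.9³) = 2.256e+06/2214.7 = 1018.6 MPa
τ_max = K·τ₀ = 1.1367 × 1018.6 = 1157.8 MPa

1160 MPa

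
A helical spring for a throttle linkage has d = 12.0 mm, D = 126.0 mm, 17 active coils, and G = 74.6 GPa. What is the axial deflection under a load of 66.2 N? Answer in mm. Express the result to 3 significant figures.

11.6 mm

k = Gd⁴/(8D³N_a) = (74.6×10³)(12.0⁴)/(8·126.0³·17) = 5.6861 N/mm
δ = F/k = 66.2 / 5.6861 = 11.642 mm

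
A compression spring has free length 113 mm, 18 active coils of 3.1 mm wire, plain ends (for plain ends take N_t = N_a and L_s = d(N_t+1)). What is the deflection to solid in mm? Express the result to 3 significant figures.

54.1 mm

N_t = 18; L_s = 3.1·19 = 58.9 mm
δ_solid = L₀ − L_s = 113 − 58.9 = 54.1 mm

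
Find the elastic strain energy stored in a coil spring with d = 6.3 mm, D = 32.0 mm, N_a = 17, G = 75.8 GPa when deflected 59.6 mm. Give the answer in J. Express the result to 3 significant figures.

k = Gd⁴/(8D³N_a) = (75.8×10³)(6.3⁴)/(8·32.0³·17) = 26.794 N/mm
U = ½kδ² = 0.5 × 26.794 × 59.6² = 47589 N·mm = 47.589 J

47.6 J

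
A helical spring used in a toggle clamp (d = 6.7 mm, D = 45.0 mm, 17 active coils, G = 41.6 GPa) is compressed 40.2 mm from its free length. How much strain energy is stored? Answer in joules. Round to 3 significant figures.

k = Gd⁴/(8D³N_a) = (41.6×10³)(6.7⁴)/(8·45.0³·17) = 6.7642 N/mm
U = ½kδ² = 0.5 × 6.7642 × 40.2² = 5465.6 N·mm = 5.4656 J

5.47 J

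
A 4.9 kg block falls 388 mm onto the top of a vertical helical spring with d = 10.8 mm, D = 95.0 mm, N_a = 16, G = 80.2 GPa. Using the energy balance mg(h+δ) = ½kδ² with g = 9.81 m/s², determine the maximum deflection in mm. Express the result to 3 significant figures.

k = Gd⁴/(8D³N_a) = (80.2×10³)(10.8⁴)/(8·95.0³·16) = 9.9423 N/mm
W = mg = 4.9 × 9.81 = 48.069 N
½kδ² − Wδ − Wh = 0 → δ = (W + √(W² + 2kWh))/k
δ = (48.069 + √(2310.6 + 370865))/9.9423 = (48.069 + 610.88)/9.9423 = 66.277 mm

66.3 mm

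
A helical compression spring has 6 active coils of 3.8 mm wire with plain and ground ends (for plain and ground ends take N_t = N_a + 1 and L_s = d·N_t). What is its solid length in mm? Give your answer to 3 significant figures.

plain and ground ends: N_t = N_a + 1 = 6 + 1 = 7
L_s = d·N_t = 3.8 × 7 = 26.6 mm

26.6 mm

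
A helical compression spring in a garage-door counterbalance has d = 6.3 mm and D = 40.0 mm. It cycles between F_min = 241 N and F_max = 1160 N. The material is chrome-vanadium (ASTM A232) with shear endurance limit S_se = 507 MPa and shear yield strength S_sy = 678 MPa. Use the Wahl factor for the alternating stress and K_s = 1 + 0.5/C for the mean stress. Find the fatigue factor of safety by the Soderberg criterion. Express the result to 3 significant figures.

1.10

C = D/d = 40.0/6.3 = 6.3492; K_W = (4C−1)/(4C−4)+0.615/C = 1.2371; K_s = 1+0.5/C = 1.0787
F_a = (F_max−F_min)/2 = 459.5 N; F_m = (F_max+F_min)/2 = 700.5 N
τ_a = K_W·8F_aD/(πd³) = 1.2371 × 187.18 = 231.56 MPa
τ_m = K_s·8F_mD/(πd³) = 1.0787 × 285.36 = 307.83 MPa
Soderberg: 1/n_f = τ_a/S_se + τ_m/S_sy = 231.56/507 + 307.83/678 = 0.45672 + 0.45402 = 0.91074
n_f = 1/0.91074 = 1.098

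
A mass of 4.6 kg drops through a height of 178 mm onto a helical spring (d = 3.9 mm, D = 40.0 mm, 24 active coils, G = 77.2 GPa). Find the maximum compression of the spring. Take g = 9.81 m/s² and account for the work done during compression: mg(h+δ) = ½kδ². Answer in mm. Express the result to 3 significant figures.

141 mm

k = Gd⁴/(8D³N_a) = (77.2×10³)(3.9⁴)/(8·40.0³·24) = 1.4534 N/mm
W = mg = 4.6 × 9.81 = 45.126 N
½kδ² − Wδ − Wh = 0 → δ = (W + √(W² + 2kWh))/k
δ = (45.126 + √(2036.4 + 23349.2))/1.4534 = (45.126 + 159.33)/1.4534 = 140.67 mm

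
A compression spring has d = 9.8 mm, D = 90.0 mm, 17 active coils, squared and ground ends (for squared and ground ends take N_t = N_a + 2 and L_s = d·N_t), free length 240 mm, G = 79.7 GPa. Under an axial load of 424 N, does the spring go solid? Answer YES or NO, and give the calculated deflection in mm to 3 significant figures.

YES, δ = 57.2 mm

k = Gd⁴/(8D³N_a) = (79.7×10³)(9.8⁴)/(8·90.0³·17) = 7.4147 N/mm
N_t = 19; L_s = 9.8·19 = 186.2 mm; δ_solid = L₀ − L_s = 240 − 186.2 = 53.8 mm
δ = F/k = 424/7.4147 = 57.183 mm
δ ≥ δ_solid → spring goes solid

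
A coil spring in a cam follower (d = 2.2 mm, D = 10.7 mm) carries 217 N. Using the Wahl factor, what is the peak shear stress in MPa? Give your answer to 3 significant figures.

Spring index C = D/d = 10.7/2.2 = 4.8636
K_W = (4C−1)/(4C−4) + 0.615/C = 18.455/15.455 + 0.1264 = 1.3206
τ₀ = 8FD/(πd³) = 8·217·10.7/(π·2.2³) = 18575.2/33.452 = 555.28 MPa
τ_max = K·τ₀ = 1.3206 × 555.28 = 733.29 MPa

733 MPa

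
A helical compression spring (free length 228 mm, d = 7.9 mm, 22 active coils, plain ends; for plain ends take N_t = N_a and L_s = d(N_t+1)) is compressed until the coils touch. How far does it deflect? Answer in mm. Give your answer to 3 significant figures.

N_t = 22; L_s = 7.9·23 = 181.7 mm
δ_solid = L₀ − L_s = 228 − 181.7 = 46.3 mm

46.3 mm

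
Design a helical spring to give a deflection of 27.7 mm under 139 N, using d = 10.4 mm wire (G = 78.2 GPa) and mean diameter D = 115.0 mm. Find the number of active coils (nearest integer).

Required rate k = F/δ = 139/27.7 = 5.0181 N/mm
N_a = Gd⁴/(8D³k) = (78.2×10³ × 10.4⁴)/(8 × 115.0³ × 5.0181)
    = 9.14829e+08 / 6.10546e+07 = 14.98 → 15 coils

15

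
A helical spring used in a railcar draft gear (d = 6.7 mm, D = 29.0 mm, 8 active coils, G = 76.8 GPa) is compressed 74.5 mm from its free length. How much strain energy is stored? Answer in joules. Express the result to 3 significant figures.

275 J

k = Gd⁴/(8D³N_a) = (76.8×10³)(6.7⁴)/(8·29.0³·8) = 99.149 N/mm
U = ½kδ² = 0.5 × 99.149 × 74.5² = 2.7515e+05 N·mm = 275.15 J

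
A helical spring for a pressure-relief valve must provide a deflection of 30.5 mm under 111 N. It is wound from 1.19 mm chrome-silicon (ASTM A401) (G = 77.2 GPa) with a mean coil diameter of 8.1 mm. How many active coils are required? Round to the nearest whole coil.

10

Required rate k = F/δ = 111/30.5 = 3.6393 N/mm
N_a = Gd⁴/(8D³k) = (77.2×10³ × 1.19⁴)/(8 × 8.1³ × 3.6393)
    = 154812 / 15472.8 = 10.01 → 10 coils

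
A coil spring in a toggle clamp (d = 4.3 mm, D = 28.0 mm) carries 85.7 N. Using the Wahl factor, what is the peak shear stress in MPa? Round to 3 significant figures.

94.6 MPa

Spring index C = D/d = 28.0/4.3 = 6.5116
K_W = (4C−1)/(4C−4) + 0.615/C = 25.047/22.047 + 0.0944 = 1.2305
τ₀ = 8FD/(πd³) = 8·85.7·28.0/(π·4.3³) = 19196.8/249.78 = 76.855 MPa
τ_max = K·τ₀ = 1.2305 × 76.855 = 94.572 MPa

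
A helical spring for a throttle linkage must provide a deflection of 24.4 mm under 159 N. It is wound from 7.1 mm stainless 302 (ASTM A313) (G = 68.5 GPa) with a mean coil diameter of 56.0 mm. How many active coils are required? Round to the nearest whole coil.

Required rate k = F/δ = 159/24.4 = 6.5164 N/mm
N_a = Gd⁴/(8D³k) = (68.5×10³ × 7.1⁴)/(8 × 56.0³ × 6.5164)
    = 1.7407e+08 / 9.15506e+06 = 19.01 → 19 coils

19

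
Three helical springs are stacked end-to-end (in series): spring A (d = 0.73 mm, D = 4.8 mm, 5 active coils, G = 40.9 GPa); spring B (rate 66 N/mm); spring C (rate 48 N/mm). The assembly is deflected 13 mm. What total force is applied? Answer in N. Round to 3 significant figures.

31.2 N

k_A = Gd⁴/(8D³N_a) = (40.9×10³)(0.73⁴)/(8·4.8³·5) = 2.6256 N/mm
Series: 1/k_eq = 1/2.6256 + 1/66 + 1/48 = 0.41685; k_eq = 2.399 N/mm
F = k_eq·δ = 2.399·13 = 31.186 N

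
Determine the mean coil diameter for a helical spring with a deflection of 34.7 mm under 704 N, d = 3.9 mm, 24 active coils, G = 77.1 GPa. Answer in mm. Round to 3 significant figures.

Required rate k = F/δ = 704/34.7 = 20.288 N/mm
D = (Gd⁴/(8N_a·k))^(1/3) = (77.1×10³·3.9⁴/(8·24·20.288))^(1/3)
  = (4578.98)^(1/3) = 16.6057 mm

16.6 mm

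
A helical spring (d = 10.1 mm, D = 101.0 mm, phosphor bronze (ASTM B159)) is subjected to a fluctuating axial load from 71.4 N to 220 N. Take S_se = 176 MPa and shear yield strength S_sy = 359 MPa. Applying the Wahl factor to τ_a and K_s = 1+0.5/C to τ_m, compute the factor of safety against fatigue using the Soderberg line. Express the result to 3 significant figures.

4.40

C = D/d = 101.0/10.1 = 10.0000; K_W = (4C−1)/(4C−4)+0.615/C = 1.1448; K_s = 1+0.5/C = 1.0500
F_a = (F_max−F_min)/2 = 74.3 N; F_m = (F_max+F_min)/2 = 145.7 N
τ_a = K_W·8F_aD/(πd³) = 1.1448 × 18.548 = 21.234 MPa
τ_m = K_s·8F_mD/(πd³) = 1.0500 × 36.371 = 38.19 MPa
Soderberg: 1/n_f = τ_a/S_se + τ_m/S_sy = 21.234/176 + 38.19/359 = 0.12065 + 0.10638 = 0.22702
n_f = 1/0.22702 = 4.405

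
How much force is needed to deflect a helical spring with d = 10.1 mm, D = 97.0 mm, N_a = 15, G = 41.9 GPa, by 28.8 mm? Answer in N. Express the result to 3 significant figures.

k = Gd⁴/(8D³N_a) = (41.9×10³)(10.1⁴)/(8·97.0³·15) = 3.9811 N/mm
F = k·δ = 3.9811 × 28.8 = 114.66 N

115 N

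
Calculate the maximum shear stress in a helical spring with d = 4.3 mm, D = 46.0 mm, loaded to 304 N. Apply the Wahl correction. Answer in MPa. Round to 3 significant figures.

Spring index C = D/d = 46.0/4.3 = 10.6977
K_W = (4C−1)/(4C−4) + 0.615/C = 41.791/38.791 + 0.0575 = 1.1348
τ₀ = 8FD/(πd³) = 8·304·46.0/(π·4.3³) = 111872/249.78 = 447.88 MPa
τ_max = K·τ₀ = 1.1348 × 447.88 = 508.27 MPa

508 MPa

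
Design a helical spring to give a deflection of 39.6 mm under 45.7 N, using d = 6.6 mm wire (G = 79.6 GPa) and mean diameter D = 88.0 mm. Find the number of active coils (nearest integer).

Required rate k = F/δ = 45.7/39.6 = 1.154 N/mm
N_a = Gd⁴/(8D³k) = (79.6×10³ × 6.6⁴)/(8 × 88.0³ × 1.154)
    = 1.51039e+08 / 6.29157e+06 = 24.01 → 24 coils

24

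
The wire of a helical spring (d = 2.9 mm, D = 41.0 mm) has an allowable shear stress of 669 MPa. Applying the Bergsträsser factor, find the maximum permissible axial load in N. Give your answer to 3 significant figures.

143 N

C = D/d = 41.0/2.9 = 14.1379
K_B = (4C+2)/(4C−3) = 58.552/53.552 = 1.0934
τ_max = K·8FD/(πd³) → F_max = τ_allow·πd³/(8DK)
F_max = 669·π·2.9³/(8·41.0·1.0934) = 51259/358.62 = 142.93 N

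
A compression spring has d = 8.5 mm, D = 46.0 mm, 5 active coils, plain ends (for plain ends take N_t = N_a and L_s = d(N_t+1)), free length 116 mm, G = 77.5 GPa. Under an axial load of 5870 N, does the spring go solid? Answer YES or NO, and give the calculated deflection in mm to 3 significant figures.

NO, δ = 56.5 mm

k = Gd⁴/(8D³N_a) = (77.5×10³)(8.5⁴)/(8·46.0³·5) = 103.91 N/mm
N_t = 5; L_s = 8.5·6 = 51 mm; δ_solid = L₀ − L_s = 116 − 51 = 65 mm
δ = F/k = 5870/103.91 = 56.493 mm
δ < δ_solid → spring does not go solid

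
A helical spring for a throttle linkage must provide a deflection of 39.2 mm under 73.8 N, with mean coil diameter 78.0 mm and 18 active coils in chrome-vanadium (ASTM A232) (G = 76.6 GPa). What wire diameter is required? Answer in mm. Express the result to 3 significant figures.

6.40 mm

Required rate k = F/δ = 73.8/39.2 = 1.8827 N/mm
d = (8D³N_a·k / G)^(1/4) = (8·78.0³·18·1.8827 / (76.6×10³))^0.25
  = (1679.5)^0.25 = 6.4017 mm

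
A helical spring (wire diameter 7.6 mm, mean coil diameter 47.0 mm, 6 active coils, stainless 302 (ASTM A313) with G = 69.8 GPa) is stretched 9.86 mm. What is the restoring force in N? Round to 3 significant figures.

k = Gd⁴/(8D³N_a) = (69.8×10³)(7.6⁴)/(8·47.0³·6) = 46.728 N/mm
F = k·δ = 46.728 × 9.86 = 460.74 N

461 N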